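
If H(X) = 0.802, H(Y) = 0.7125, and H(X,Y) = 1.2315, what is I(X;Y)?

I(X;Y) = H(X) + H(Y) - H(X,Y)
I(X;Y) = 0.802 + 0.7125 - 1.2315 = 0.283 bits


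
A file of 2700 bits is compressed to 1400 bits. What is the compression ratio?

Compression ratio = Original / Compressed
= 2700 / 1400 = 1.93:1


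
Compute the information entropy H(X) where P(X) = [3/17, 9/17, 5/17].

H(X) = -Σ p(x) log₂ p(x)
  -3/17 × log₂(3/17) = 0.4416
  -9/17 × log₂(9/17) = 0.4858
  -5/17 × log₂(5/17) = 0.5193
H(X) = 1.4466 bits


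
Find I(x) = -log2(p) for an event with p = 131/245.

Information content I(x) = -log₂(p(x))
I = -log₂(131/245) = -log₂(0.5347)
I = 0.9032 bits


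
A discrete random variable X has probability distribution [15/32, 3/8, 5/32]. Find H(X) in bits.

H(X) = -Σ p(x) log₂ p(x)
  -15/32 × log₂(15/32) = 0.5124
  -3/8 × log₂(3/8) = 0.5306
  -5/32 × log₂(5/32) = 0.4184
H(X) = 1.4615 bits


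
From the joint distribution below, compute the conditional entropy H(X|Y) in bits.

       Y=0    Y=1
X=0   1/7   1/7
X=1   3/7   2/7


H(X|Y) = Σ_y p(y) H(X|Y=y)
  p(Y=0) = 4/7, H(X|Y=0) = 0.8113
  p(Y=1) = 3/7, H(X|Y=1) = 0.9183
H(X|Y) = 0.5714×0.8113 + 0.4286×0.9183 = 0.8571 bits


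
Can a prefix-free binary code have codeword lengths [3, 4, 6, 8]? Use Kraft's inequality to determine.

Kraft inequality: Σ 2^(-l_i) ≤ 1 for prefix-free code
Calculating: 2^(-3) + 2^(-4) + 2^(-6) + 2^(-8)
= 0.125 + 0.0625 + 0.015625 + 0.00390625
= 0.2070
Since 0.2070 ≤ 1, prefix-free code exists


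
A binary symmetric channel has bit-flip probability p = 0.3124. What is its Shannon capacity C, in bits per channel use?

For BSC with error probability p:
C = 1 - H(p) where H(p) is binary entropy
H(0.3124) = -0.3124 × log₂(0.3124) - 0.6876 × log₂(0.6876)
H(p) = 0.8959
C = 1 - 0.8959 = 0.1041 bits/use


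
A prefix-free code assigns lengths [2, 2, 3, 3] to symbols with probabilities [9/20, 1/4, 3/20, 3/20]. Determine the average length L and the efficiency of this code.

Average length L = Σ p_i × l_i = 2.3000 bits
Entropy H = 1.8395 bits
Efficiency η = H/L × 100% = 79.98%


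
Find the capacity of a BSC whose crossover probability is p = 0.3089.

For BSC with error probability p:
C = 1 - H(p) where H(p) is binary entropy
H(0.3089) = -0.3089 × log₂(0.3089) - 0.6911 × log₂(0.6911)
H(p) = 0.8919
C = 1 - 0.8919 = 0.1081 bits/use


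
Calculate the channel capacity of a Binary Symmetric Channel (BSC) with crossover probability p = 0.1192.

For BSC with error probability p:
C = 1 - H(p) where H(p) is binary entropy
H(0.1192) = -0.1192 × log₂(0.1192) - 0.8808 × log₂(0.8808)
H(p) = 0.5271
C = 1 - 0.5271 = 0.4729 bits/use


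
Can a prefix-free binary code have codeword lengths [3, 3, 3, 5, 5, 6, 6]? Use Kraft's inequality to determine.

Kraft inequality: Σ 2^(-l_i) ≤ 1 for prefix-free code
Calculating: 2^(-3) + 2^(-3) + 2^(-3) + 2^(-5) + 2^(-5) + 2^(-6) + 2^(-6)
= 0.125 + 0.125 + 0.125 + 0.03125 + 0.03125 + 0.015625 + 0.015625
= 0.4688
Since 0.4688 ≤ 1, prefix-free code exists


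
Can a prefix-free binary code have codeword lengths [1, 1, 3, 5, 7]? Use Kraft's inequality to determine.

Kraft inequality: Σ 2^(-l_i) ≤ 1 for prefix-free code
Calculating: 2^(-1) + 2^(-1) + 2^(-3) + 2^(-5) + 2^(-7)
= 0.5 + 0.5 + 0.125 + 0.03125 + 0.0078125
= 1.1641
Since 1.1641 > 1, prefix-free code does not exist


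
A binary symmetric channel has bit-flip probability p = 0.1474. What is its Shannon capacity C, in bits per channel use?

For BSC with error probability p:
C = 1 - H(p) where H(p) is binary entropy
H(0.1474) = -0.1474 × log₂(0.1474) - 0.8526 × log₂(0.8526)
H(p) = 0.6033
C = 1 - 0.6033 = 0.3967 bits/use


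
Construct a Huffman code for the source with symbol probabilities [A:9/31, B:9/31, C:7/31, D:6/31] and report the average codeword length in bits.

Huffman tree construction:
Combine smallest probabilities repeatedly
Resulting codes:
  A: 10 (length 2)
  B: 11 (length 2)
  C: 01 (length 2)
  D: 00 (length 2)
Average length = Σ p(s) × length(s) = 2.0000 bits


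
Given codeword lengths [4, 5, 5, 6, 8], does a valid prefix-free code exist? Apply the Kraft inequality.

Kraft inequality: Σ 2^(-l_i) ≤ 1 for prefix-free code
Calculating: 2^(-4) + 2^(-5) + 2^(-5) + 2^(-6) + 2^(-8)
= 0.0625 + 0.03125 + 0.03125 + 0.015625 + 0.00390625
= 0.1445
Since 0.1445 ≤ 1, prefix-free code exists


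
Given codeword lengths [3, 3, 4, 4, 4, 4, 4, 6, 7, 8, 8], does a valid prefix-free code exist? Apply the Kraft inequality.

Kraft inequality: Σ 2^(-l_i) ≤ 1 for prefix-free code
Calculating: 2^(-3) + 2^(-3) + 2^(-4) + 2^(-4) + 2^(-4) + 2^(-4) + 2^(-4) + 2^(-6) + 2^(-7) + 2^(-8) + 2^(-8)
= 0.125 + 0.125 + 0.0625 + 0.0625 + 0.0625 + 0.0625 + 0.0625 + 0.015625 + 0.0078125 + 0.00390625 + 0.00390625
= 0.5938
Since 0.5938 ≤ 1, prefix-free code exists


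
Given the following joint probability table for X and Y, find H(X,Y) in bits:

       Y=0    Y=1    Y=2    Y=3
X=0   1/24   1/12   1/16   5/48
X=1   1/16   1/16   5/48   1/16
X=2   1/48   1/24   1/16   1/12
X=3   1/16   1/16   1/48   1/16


H(X,Y) = -Σ p(x,y) log₂ p(x,y)
  p(0,0)=1/24: -0.0417 × log₂(0.0417) = 0.1910
  p(0,1)=1/12: -0.0833 × log₂(0.0833) = 0.2987
  p(0,2)=1/16: -0.0625 × log₂(0.0625) = 0.2500
  p(0,3)=5/48: -0.1042 × log₂(0.1042) = 0.3399
  p(1,0)=1/16: -0.0625 × log₂(0.0625) = 0.2500
  p(1,1)=1/16: -0.0625 × log₂(0.0625) = 0.2500
  p(1,2)=5/48: -0.1042 × log₂(0.1042) = 0.3399
  p(1,3)=1/16: -0.0625 × log₂(0.0625) = 0.2500
  p(2,0)=1/48: -0.0208 × log₂(0.0208) = 0.1164
  p(2,1)=1/24: -0.0417 × log₂(0.0417) = 0.1910
  p(2,2)=1/16: -0.0625 × log₂(0.0625) = 0.2500
  p(2,3)=1/12: -0.0833 × log₂(0.0833) = 0.2987
  p(3,0)=1/16: -0.0625 × log₂(0.0625) = 0.2500
  p(3,1)=1/16: -0.0625 × log₂(0.0625) = 0.2500
  p(3,2)=1/48: -0.0208 × log₂(0.0208) = 0.1164
  p(3,3)=1/16: -0.0625 × log₂(0.0625) = 0.2500
H(X,Y) = 3.8921 bits


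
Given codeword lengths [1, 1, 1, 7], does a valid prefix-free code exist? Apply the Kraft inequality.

Kraft inequality: Σ 2^(-l_i) ≤ 1 for prefix-free code
Calculating: 2^(-1) + 2^(-1) + 2^(-1) + 2^(-7)
= 0.5 + 0.5 + 0.5 + 0.0078125
= 1.5078
Since 1.5078 > 1, prefix-free code does not exist


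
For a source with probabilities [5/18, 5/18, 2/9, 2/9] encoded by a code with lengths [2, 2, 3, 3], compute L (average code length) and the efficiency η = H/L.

Average length L = Σ p_i × l_i = 2.4444 bits
Entropy H = 1.9911 bits
Efficiency η = H/L × 100% = 81.45%


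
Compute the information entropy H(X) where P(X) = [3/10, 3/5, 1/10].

H(X) = -Σ p(x) log₂ p(x)
  -3/10 × log₂(3/10) = 0.5211
  -3/5 × log₂(3/5) = 0.4422
  -1/10 × log₂(1/10) = 0.3322
H(X) = 1.2955 bits


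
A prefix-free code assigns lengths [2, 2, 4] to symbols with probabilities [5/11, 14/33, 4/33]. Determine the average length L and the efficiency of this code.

Average length L = Σ p_i × l_i = 2.2424 bits
Entropy H = 1.4109 bits
Efficiency η = H/L × 100% = 62.92%


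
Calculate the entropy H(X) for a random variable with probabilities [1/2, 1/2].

H(X) = -Σ p(x) log₂ p(x)
  -1/2 × log₂(1/2) = 0.5000
  -1/2 × log₂(1/2) = 0.5000
H(X) = 1.0000 bits


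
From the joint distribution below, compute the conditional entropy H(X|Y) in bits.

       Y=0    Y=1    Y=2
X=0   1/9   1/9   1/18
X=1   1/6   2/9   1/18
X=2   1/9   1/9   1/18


H(X|Y) = Σ_y p(y) H(X|Y=y)
  p(Y=0) = 7/18, H(X|Y=0) = 1.5567
  p(Y=1) = 4/9, H(X|Y=1) = 1.5000
  p(Y=2) = 1/6, H(X|Y=2) = 1.5850
H(X|Y) = 0.3889×1.5567 + 0.4444×1.5000 + 0.1667×1.5850 = 1.5362 bits


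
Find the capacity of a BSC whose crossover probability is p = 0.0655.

For BSC with error probability p:
C = 1 - H(p) where H(p) is binary entropy
H(0.0655) = -0.0655 × log₂(0.0655) - 0.9345 × log₂(0.9345)
H(p) = 0.3489
C = 1 - 0.3489 = 0.6511 bits/use


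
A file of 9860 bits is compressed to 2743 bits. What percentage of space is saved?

Space savings = (1 - Compressed/Original) × 100%
= (1 - 2743/9860) × 100%
= 72.18%


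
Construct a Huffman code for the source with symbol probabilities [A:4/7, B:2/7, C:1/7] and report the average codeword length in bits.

Huffman tree construction:
Combine smallest probabilities repeatedly
Resulting codes:
  A: 1 (length 1)
  B: 01 (length 2)
  C: 00 (length 2)
Average length = Σ p(s) × length(s) = 1.4286 bits


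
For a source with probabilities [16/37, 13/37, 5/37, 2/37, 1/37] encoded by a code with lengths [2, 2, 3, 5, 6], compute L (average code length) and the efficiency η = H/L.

Average length L = Σ p_i × l_i = 2.4054 bits
Entropy H = 1.8117 bits
Efficiency η = H/L × 100% = 75.32%


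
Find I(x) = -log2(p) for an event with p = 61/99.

Information content I(x) = -log₂(p(x))
I = -log₂(61/99) = -log₂(0.6162)
I = 0.6986 bits


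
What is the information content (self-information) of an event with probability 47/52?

Information content I(x) = -log₂(p(x))
I = -log₂(47/52) = -log₂(0.9038)
I = 0.1459 bits


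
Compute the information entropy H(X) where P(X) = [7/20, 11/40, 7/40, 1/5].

H(X) = -Σ p(x) log₂ p(x)
  -7/20 × log₂(7/20) = 0.5301
  -11/40 × log₂(11/40) = 0.5122
  -7/40 × log₂(7/40) = 0.4401
  -1/5 × log₂(1/5) = 0.4644
H(X) = 1.9467 bits


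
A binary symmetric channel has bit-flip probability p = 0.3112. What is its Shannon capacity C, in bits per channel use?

For BSC with error probability p:
C = 1 - H(p) where H(p) is binary entropy
H(0.3112) = -0.3112 × log₂(0.3112) - 0.6888 × log₂(0.6888)
H(p) = 0.8946
C = 1 - 0.8946 = 0.1054 bits/use


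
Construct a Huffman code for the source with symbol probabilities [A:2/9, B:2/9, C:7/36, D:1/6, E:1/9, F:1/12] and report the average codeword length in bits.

Huffman tree construction:
Combine smallest probabilities repeatedly
Resulting codes:
  A: 01 (length 2)
  B: 10 (length 2)
  C: 111 (length 3)
  D: 110 (length 3)
  E: 001 (length 3)
  F: 000 (length 3)
Average length = Σ p(s) × length(s) = 2.5556 bits


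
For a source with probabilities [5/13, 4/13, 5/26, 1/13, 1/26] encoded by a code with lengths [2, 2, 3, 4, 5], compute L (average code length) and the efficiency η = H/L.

Average length L = Σ p_i × l_i = 2.4615 bits
Entropy H = 1.9763 bits
Efficiency η = H/L × 100% = 80.29%


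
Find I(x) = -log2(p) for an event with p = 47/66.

Information content I(x) = -log₂(p(x))
I = -log₂(47/66) = -log₂(0.7121)
I = 0.4898 bits


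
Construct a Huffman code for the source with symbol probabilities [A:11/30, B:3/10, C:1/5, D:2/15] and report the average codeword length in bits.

Huffman tree construction:
Combine smallest probabilities repeatedly
Resulting codes:
  A: 0 (length 1)
  B: 10 (length 2)
  C: 111 (length 3)
  D: 110 (length 3)
Average length = Σ p(s) × length(s) = 1.9667 bits


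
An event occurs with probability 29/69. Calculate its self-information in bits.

Information content I(x) = -log₂(p(x))
I = -log₂(29/69) = -log₂(0.4203)
I = 1.2505 bits


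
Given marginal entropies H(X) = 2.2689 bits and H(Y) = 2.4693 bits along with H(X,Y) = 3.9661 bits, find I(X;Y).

I(X;Y) = H(X) + H(Y) - H(X,Y)
I(X;Y) = 2.2689 + 2.4693 - 3.9661 = 0.7721 bits


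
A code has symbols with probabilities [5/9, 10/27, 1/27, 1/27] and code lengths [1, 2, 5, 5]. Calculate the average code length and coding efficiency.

Average length L = Σ p_i × l_i = 1.6667 bits
Entropy H = 1.3540 bits
Efficiency η = H/L × 100% = 81.24%


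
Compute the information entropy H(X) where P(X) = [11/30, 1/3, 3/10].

H(X) = -Σ p(x) log₂ p(x)
  -11/30 × log₂(11/30) = 0.5307
  -1/3 × log₂(1/3) = 0.5283
  -3/10 × log₂(3/10) = 0.5211
H(X) = 1.5801 bits


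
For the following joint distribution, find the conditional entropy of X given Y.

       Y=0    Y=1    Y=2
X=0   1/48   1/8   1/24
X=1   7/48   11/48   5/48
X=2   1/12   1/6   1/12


H(X|Y) = Σ_y p(y) H(X|Y=y)
  p(Y=0) = 1/4, H(X|Y=0) = 1.2807
  p(Y=1) = 25/48, H(X|Y=1) = 1.5413
  p(Y=2) = 11/48, H(X|Y=2) = 1.4949
H(X|Y) = 0.2500×1.2807 + 0.5208×1.5413 + 0.2292×1.4949 = 1.4655 bits


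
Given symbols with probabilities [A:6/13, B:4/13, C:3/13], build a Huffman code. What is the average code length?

Huffman tree construction:
Combine smallest probabilities repeatedly
Resulting codes:
  A: 0 (length 1)
  B: 11 (length 2)
  C: 10 (length 2)
Average length = Σ p(s) × length(s) = 1.5385 bits


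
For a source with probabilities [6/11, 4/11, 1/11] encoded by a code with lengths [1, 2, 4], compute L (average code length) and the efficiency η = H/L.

Average length L = Σ p_i × l_i = 1.6364 bits
Entropy H = 1.3222 bits
Efficiency η = H/L × 100% = 80.80%


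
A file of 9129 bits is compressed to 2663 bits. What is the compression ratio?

Compression ratio = Original / Compressed
= 9129 / 2663 = 3.43:1


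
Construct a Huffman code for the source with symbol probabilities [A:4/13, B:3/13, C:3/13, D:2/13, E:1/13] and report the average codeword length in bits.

Huffman tree construction:
Combine smallest probabilities repeatedly
Resulting codes:
  A: 11 (length 2)
  B: 00 (length 2)
  C: 01 (length 2)
  D: 101 (length 3)
  E: 100 (length 3)
Average length = Σ p(s) × length(s) = 2.2308 bits


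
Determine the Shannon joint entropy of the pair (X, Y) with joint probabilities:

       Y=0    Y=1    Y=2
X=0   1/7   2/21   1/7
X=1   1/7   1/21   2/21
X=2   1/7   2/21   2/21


H(X,Y) = -Σ p(x,y) log₂ p(x,y)
  p(0,0)=1/7: -0.1429 × log₂(0.1429) = 0.4011
  p(0,1)=2/21: -0.0952 × log₂(0.0952) = 0.3231
  p(0,2)=1/7: -0.1429 × log₂(0.1429) = 0.4011
  p(1,0)=1/7: -0.1429 × log₂(0.1429) = 0.4011
  p(1,1)=1/21: -0.0476 × log₂(0.0476) = 0.2092
  p(1,2)=2/21: -0.0952 × log₂(0.0952) = 0.3231
  p(2,0)=1/7: -0.1429 × log₂(0.1429) = 0.4011
  p(2,1)=2/21: -0.0952 × log₂(0.0952) = 0.3231
  p(2,2)=2/21: -0.0952 × log₂(0.0952) = 0.3231
H(X,Y) = 3.1057 bits


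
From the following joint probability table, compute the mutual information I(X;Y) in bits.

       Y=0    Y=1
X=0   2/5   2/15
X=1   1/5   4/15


H(X) = 0.9968, H(Y) = 0.9710, H(X,Y) = 1.8892
I(X;Y) = H(X) + H(Y) - H(X,Y) = 0.0785 bits


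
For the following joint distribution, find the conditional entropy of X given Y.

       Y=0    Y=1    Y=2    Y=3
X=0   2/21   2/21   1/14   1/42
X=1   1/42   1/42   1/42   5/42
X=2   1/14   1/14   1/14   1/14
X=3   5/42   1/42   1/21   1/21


H(X|Y) = Σ_y p(y) H(X|Y=y)
  p(Y=0) = 13/42, H(X|Y=0) = 1.8262
  p(Y=1) = 3/14, H(X|Y=1) = 1.7527
  p(Y=2) = 3/14, H(X|Y=2) = 1.8911
  p(Y=3) = 11/42, H(X|Y=3) = 1.7899
H(X|Y) = 0.3095×1.8262 + 0.2143×1.7527 + 0.2143×1.8911 + 0.2619×1.7899 = 1.8149 bits


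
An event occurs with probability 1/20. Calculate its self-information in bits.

Information content I(x) = -log₂(p(x))
I = -log₂(1/20) = -log₂(0.0500)
I = 4.3219 bits


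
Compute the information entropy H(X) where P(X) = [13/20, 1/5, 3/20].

H(X) = -Σ p(x) log₂ p(x)
  -13/20 × log₂(13/20) = 0.4040
  -1/5 × log₂(1/5) = 0.4644
  -3/20 × log₂(3/20) = 0.4105
H(X) = 1.2789 bits


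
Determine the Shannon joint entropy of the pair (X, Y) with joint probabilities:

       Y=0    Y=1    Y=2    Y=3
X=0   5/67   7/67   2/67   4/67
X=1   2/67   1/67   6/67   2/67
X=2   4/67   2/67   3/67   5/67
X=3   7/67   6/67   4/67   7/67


H(X,Y) = -Σ p(x,y) log₂ p(x,y)
  p(0,0)=5/67: -0.0746 × log₂(0.0746) = 0.2794
  p(0,1)=7/67: -0.1045 × log₂(0.1045) = 0.3405
  p(0,2)=2/67: -0.0299 × log₂(0.0299) = 0.1512
  p(0,3)=4/67: -0.0597 × log₂(0.0597) = 0.2428
  p(1,0)=2/67: -0.0299 × log₂(0.0299) = 0.1512
  p(1,1)=1/67: -0.0149 × log₂(0.0149) = 0.0905
  p(1,2)=6/67: -0.0896 × log₂(0.0896) = 0.3117
  p(1,3)=2/67: -0.0299 × log₂(0.0299) = 0.1512
  p(2,0)=4/67: -0.0597 × log₂(0.0597) = 0.2428
  p(2,1)=2/67: -0.0299 × log₂(0.0299) = 0.1512
  p(2,2)=3/67: -0.0448 × log₂(0.0448) = 0.2006
  p(2,3)=5/67: -0.0746 × log₂(0.0746) = 0.2794
  p(3,0)=7/67: -0.1045 × log₂(0.1045) = 0.3405
  p(3,1)=6/67: -0.0896 × log₂(0.0896) = 0.3117
  p(3,2)=4/67: -0.0597 × log₂(0.0597) = 0.2428
  p(3,3)=7/67: -0.1045 × log₂(0.1045) = 0.3405
H(X,Y) = 3.8281 bits


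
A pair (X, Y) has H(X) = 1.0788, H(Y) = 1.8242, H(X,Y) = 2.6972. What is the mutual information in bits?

I(X;Y) = H(X) + H(Y) - H(X,Y)
I(X;Y) = 1.0788 + 1.8242 - 2.6972 = 0.2058 bits


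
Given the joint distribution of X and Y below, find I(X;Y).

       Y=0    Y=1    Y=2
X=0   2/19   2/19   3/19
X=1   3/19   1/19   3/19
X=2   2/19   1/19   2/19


H(X) = 1.5683, H(Y) = 1.5294, H(X,Y) = 3.0761
I(X;Y) = H(X) + H(Y) - H(X,Y) = 0.0216 bits


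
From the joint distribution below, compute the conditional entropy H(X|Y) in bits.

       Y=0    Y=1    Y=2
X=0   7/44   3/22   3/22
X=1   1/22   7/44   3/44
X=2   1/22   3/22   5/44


H(X|Y) = Σ_y p(y) H(X|Y=y)
  p(Y=0) = 1/4, H(X|Y=0) = 1.3093
  p(Y=1) = 19/44, H(X|Y=1) = 1.5810
  p(Y=2) = 7/22, H(X|Y=2) = 1.5306
H(X|Y) = 0.2500×1.3093 + 0.4318×1.5810 + 0.3182×1.5306 = 1.4971 bits


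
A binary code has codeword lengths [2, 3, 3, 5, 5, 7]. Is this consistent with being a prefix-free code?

Kraft inequality: Σ 2^(-l_i) ≤ 1 for prefix-free code
Calculating: 2^(-2) + 2^(-3) + 2^(-3) + 2^(-5) + 2^(-5) + 2^(-7)
= 0.25 + 0.125 + 0.125 + 0.03125 + 0.03125 + 0.0078125
= 0.5703
Since 0.5703 ≤ 1, prefix-free code exists


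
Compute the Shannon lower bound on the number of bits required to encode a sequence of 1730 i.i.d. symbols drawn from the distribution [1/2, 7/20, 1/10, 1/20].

Entropy H = 1.5784 bits/symbol
Minimum bits = H × n = 1.5784 × 1730
= 2730.61 bits


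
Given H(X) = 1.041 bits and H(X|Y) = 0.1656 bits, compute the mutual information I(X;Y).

I(X;Y) = H(X) - H(X|Y)
I(X;Y) = 1.041 - 0.1656 = 0.8754 bits


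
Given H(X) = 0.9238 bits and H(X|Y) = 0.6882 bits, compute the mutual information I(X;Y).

I(X;Y) = H(X) - H(X|Y)
I(X;Y) = 0.9238 - 0.6882 = 0.2356 bits


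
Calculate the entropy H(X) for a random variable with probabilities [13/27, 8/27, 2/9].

H(X) = -Σ p(x) log₂ p(x)
  -13/27 × log₂(13/27) = 0.5077
  -8/27 × log₂(8/27) = 0.5200
  -2/9 × log₂(2/9) = 0.4822
H(X) = 1.5099 bits


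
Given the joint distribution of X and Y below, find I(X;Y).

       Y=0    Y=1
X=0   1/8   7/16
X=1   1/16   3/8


H(X) = 0.9887, H(Y) = 0.6962, H(X,Y) = 1.6774
I(X;Y) = H(X) + H(Y) - H(X,Y) = 0.0075 bits


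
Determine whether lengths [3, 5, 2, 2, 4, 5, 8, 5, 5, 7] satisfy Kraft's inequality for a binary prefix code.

Kraft inequality: Σ 2^(-l_i) ≤ 1 for prefix-free code
Calculating: 2^(-3) + 2^(-5) + 2^(-2) + 2^(-2) + 2^(-4) + 2^(-5) + 2^(-8) + 2^(-5) + 2^(-5) + 2^(-7)
= 0.125 + 0.03125 + 0.25 + 0.25 + 0.0625 + 0.03125 + 0.00390625 + 0.03125 + 0.03125 + 0.0078125
= 0.8242
Since 0.8242 ≤ 1, prefix-free code exists


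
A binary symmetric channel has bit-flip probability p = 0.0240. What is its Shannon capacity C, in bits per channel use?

For BSC with error probability p:
C = 1 - H(p) where H(p) is binary entropy
H(0.0240) = -0.0240 × log₂(0.0240) - 0.9760 × log₂(0.9760)
H(p) = 0.1633
C = 1 - 0.1633 = 0.8367 bits/use


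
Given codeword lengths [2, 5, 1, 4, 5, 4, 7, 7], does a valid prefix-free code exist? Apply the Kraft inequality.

Kraft inequality: Σ 2^(-l_i) ≤ 1 for prefix-free code
Calculating: 2^(-2) + 2^(-5) + 2^(-1) + 2^(-4) + 2^(-5) + 2^(-4) + 2^(-7) + 2^(-7)
= 0.25 + 0.03125 + 0.5 + 0.0625 + 0.03125 + 0.0625 + 0.0078125 + 0.0078125
= 0.9531
Since 0.9531 ≤ 1, prefix-free code exists


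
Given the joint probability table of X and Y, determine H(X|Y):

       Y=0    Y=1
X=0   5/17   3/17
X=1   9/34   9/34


H(X|Y) = Σ_y p(y) H(X|Y=y)
  p(Y=0) = 19/34, H(X|Y=0) = 0.9980
  p(Y=1) = 15/34, H(X|Y=1) = 0.9710
H(X|Y) = 0.5588×0.9980 + 0.4412×0.9710 = 0.9861 bits


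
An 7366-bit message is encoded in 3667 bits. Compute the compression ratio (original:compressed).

Compression ratio = Original / Compressed
= 7366 / 3667 = 2.01:1


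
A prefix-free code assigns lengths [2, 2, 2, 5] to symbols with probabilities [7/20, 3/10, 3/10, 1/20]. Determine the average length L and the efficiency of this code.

Average length L = Σ p_i × l_i = 2.1500 bits
Entropy H = 1.7884 bits
Efficiency η = H/L × 100% = 83.18%


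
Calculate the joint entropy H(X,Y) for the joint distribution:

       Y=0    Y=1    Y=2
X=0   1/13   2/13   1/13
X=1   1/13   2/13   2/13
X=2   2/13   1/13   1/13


H(X,Y) = -Σ p(x,y) log₂ p(x,y)
  p(0,0)=1/13: -0.0769 × log₂(0.0769) = 0.2846
  p(0,1)=2/13: -0.1538 × log₂(0.1538) = 0.4155
  p(0,2)=1/13: -0.0769 × log₂(0.0769) = 0.2846
  p(1,0)=1/13: -0.0769 × log₂(0.0769) = 0.2846
  p(1,1)=2/13: -0.1538 × log₂(0.1538) = 0.4155
  p(1,2)=2/13: -0.1538 × log₂(0.1538) = 0.4155
  p(2,0)=2/13: -0.1538 × log₂(0.1538) = 0.4155
  p(2,1)=1/13: -0.0769 × log₂(0.0769) = 0.2846
  p(2,2)=1/13: -0.0769 × log₂(0.0769) = 0.2846
H(X,Y) = 3.0851 bits


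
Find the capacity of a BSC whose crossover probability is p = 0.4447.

For BSC with error probability p:
C = 1 - H(p) where H(p) is binary entropy
H(0.4447) = -0.4447 × log₂(0.4447) - 0.5553 × log₂(0.5553)
H(p) = 0.9912
C = 1 - 0.9912 = 0.0088 bits/use


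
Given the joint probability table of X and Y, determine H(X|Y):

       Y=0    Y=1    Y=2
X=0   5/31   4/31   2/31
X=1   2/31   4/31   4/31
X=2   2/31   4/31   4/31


H(X|Y) = Σ_y p(y) H(X|Y=y)
  p(Y=0) = 9/31, H(X|Y=0) = 1.4355
  p(Y=1) = 12/31, H(X|Y=1) = 1.5850
  p(Y=2) = 10/31, H(X|Y=2) = 1.5219
H(X|Y) = 0.2903×1.4355 + 0.3871×1.5850 + 0.3226×1.5219 = 1.5212 bits


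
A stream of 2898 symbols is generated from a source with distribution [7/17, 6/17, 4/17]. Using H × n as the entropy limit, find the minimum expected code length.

Entropy H = 1.5486 bits/symbol
Minimum bits = H × n = 1.5486 × 2898
= 4487.74 bits


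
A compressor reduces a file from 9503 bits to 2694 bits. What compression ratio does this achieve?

Compression ratio = Original / Compressed
= 9503 / 2694 = 3.53:1


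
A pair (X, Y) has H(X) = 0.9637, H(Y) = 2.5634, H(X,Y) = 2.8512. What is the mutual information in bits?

I(X;Y) = H(X) + H(Y) - H(X,Y)
I(X;Y) = 0.9637 + 2.5634 - 2.8512 = 0.6759 bits


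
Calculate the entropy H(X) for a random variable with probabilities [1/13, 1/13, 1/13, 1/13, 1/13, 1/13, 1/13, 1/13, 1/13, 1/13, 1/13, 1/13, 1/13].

H(X) = -Σ p(x) log₂ p(x)
  -1/13 × log₂(1/13) = 0.2846
  -1/13 × log₂(1/13) = 0.2846
  -1/13 × log₂(1/13) = 0.2846
  -1/13 × log₂(1/13) = 0.2846
  -1/13 × log₂(1/13) = 0.2846
  -1/13 × log₂(1/13) = 0.2846
  -1/13 × log₂(1/13) = 0.2846
  -1/13 × log₂(1/13) = 0.2846
  -1/13 × log₂(1/13) = 0.2846
  -1/13 × log₂(1/13) = 0.2846
  -1/13 × log₂(1/13) = 0.2846
  -1/13 × log₂(1/13) = 0.2846
  -1/13 × log₂(1/13) = 0.2846
H(X) = 3.7004 bits


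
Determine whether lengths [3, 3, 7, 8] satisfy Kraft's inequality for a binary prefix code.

Kraft inequality: Σ 2^(-l_i) ≤ 1 for prefix-free code
Calculating: 2^(-3) + 2^(-3) + 2^(-7) + 2^(-8)
= 0.125 + 0.125 + 0.0078125 + 0.00390625
= 0.2617
Since 0.2617 ≤ 1, prefix-free code exists


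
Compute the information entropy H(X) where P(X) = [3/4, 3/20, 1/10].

H(X) = -Σ p(x) log₂ p(x)
  -3/4 × log₂(3/4) = 0.3113
  -3/20 × log₂(3/20) = 0.4105
  -1/10 × log₂(1/10) = 0.3322
H(X) = 1.0540 bits


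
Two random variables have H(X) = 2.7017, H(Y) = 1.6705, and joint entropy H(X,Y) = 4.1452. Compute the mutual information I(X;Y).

I(X;Y) = H(X) + H(Y) - H(X,Y)
I(X;Y) = 2.7017 + 1.6705 - 4.1452 = 0.227 bits


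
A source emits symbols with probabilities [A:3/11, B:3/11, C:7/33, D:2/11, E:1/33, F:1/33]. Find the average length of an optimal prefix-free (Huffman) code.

Huffman tree construction:
Combine smallest probabilities repeatedly
Resulting codes:
  A: 10 (length 2)
  B: 11 (length 2)
  C: 00 (length 2)
  D: 011 (length 3)
  E: 0100 (length 4)
  F: 0101 (length 4)
Average length = Σ p(s) × length(s) = 2.3030 bits


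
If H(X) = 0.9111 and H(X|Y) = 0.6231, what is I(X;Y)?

I(X;Y) = H(X) - H(X|Y)
I(X;Y) = 0.9111 - 0.6231 = 0.288 bits


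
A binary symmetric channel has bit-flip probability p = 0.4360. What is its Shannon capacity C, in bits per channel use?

For BSC with error probability p:
C = 1 - H(p) where H(p) is binary entropy
H(0.4360) = -0.4360 × log₂(0.4360) - 0.5640 × log₂(0.5640)
H(p) = 0.9881
C = 1 - 0.9881 = 0.0119 bits/use


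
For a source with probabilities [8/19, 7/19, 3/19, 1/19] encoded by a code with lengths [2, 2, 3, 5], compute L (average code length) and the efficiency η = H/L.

Average length L = Σ p_i × l_i = 2.3158 bits
Entropy H = 1.7002 bits
Efficiency η = H/L × 100% = 73.42%


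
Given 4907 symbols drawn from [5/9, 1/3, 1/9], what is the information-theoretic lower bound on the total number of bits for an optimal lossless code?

Entropy H = 1.3516 bits/symbol
Minimum bits = H × n = 1.3516 × 4907
= 6632.52 bits


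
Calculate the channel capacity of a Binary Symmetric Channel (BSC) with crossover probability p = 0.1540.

For BSC with error probability p:
C = 1 - H(p) where H(p) is binary entropy
H(0.1540) = -0.1540 × log₂(0.1540) - 0.8460 × log₂(0.8460)
H(p) = 0.6198
C = 1 - 0.6198 = 0.3802 bits/use


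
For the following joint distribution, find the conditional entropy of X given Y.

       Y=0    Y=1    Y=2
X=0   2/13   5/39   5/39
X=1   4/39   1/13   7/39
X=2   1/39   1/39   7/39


H(X|Y) = Σ_y p(y) H(X|Y=y)
  p(Y=0) = 11/39, H(X|Y=0) = 1.3222
  p(Y=1) = 3/13, H(X|Y=1) = 1.3516
  p(Y=2) = 19/39, H(X|Y=2) = 1.5683
H(X|Y) = 0.2821×1.3222 + 0.2308×1.3516 + 0.4872×1.5683 = 1.4489 bits


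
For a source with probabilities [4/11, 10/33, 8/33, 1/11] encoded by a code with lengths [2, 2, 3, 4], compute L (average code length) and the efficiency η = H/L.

Average length L = Σ p_i × l_i = 2.4242 bits
Entropy H = 1.8628 bits
Efficiency η = H/L × 100% = 76.84%


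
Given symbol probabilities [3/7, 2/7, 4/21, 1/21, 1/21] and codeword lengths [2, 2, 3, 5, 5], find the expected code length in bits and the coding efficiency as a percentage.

Average length L = Σ p_i × l_i = 2.4762 bits
Entropy H = 1.9143 bits
Efficiency η = H/L × 100% = 77.31%


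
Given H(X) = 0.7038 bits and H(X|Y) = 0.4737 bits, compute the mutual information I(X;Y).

I(X;Y) = H(X) - H(X|Y)
I(X;Y) = 0.7038 - 0.4737 = 0.2301 bits


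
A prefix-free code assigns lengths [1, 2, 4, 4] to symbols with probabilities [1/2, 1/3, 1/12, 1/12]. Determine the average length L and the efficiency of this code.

Average length L = Σ p_i × l_i = 1.8333 bits
Entropy H = 1.6258 bits
Efficiency η = H/L × 100% = 88.68%


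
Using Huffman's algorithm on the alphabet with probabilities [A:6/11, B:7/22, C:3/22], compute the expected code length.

Huffman tree construction:
Combine smallest probabilities repeatedly
Resulting codes:
  A: 1 (length 1)
  B: 01 (length 2)
  C: 00 (length 2)
Average length = Σ p(s) × length(s) = 1.4545 bits


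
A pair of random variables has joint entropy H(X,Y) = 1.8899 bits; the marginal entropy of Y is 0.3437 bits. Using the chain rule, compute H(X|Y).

Chain rule: H(X,Y) = H(X|Y) + H(Y)
H(X|Y) = H(X,Y) - H(Y) = 1.8899 - 0.3437 = 1.5462 bits


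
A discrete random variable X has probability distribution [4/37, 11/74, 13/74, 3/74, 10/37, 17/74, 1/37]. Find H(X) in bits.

H(X) = -Σ p(x) log₂ p(x)
  -4/37 × log₂(4/37) = 0.3470
  -11/74 × log₂(11/74) = 0.4088
  -13/74 × log₂(13/74) = 0.4408
  -3/74 × log₂(3/74) = 0.1875
  -10/37 × log₂(10/37) = 0.5101
  -17/74 × log₂(17/74) = 0.4875
  -1/37 × log₂(1/37) = 0.1408
H(X) = 2.5224 bits


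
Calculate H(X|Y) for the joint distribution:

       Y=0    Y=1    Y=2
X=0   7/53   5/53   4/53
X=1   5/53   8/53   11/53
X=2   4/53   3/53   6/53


H(X|Y) = Σ_y p(y) H(X|Y=y)
  p(Y=0) = 16/53, H(X|Y=0) = 1.5462
  p(Y=1) = 16/53, H(X|Y=1) = 1.4772
  p(Y=2) = 21/53, H(X|Y=2) = 1.4607
H(X|Y) = 0.3019×1.5462 + 0.3019×1.4772 + 0.3962×1.4607 = 1.4915 bits


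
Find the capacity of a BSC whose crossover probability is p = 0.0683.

For BSC with error probability p:
C = 1 - H(p) where H(p) is binary entropy
H(0.0683) = -0.0683 × log₂(0.0683) - 0.9317 × log₂(0.9317)
H(p) = 0.3595
C = 1 - 0.3595 = 0.6405 bits/use


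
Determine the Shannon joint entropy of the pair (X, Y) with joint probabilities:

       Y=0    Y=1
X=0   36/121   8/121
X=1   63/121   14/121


H(X,Y) = -Σ p(x,y) log₂ p(x,y)
  p(0,0)=36/121: -0.2975 × log₂(0.2975) = 0.5203
  p(0,1)=8/121: -0.0661 × log₂(0.0661) = 0.2591
  p(1,0)=63/121: -0.5207 × log₂(0.5207) = 0.4902
  p(1,1)=14/121: -0.1157 × log₂(0.1157) = 0.3600
H(X,Y) = 1.6297 bits


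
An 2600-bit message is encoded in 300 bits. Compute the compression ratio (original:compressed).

Compression ratio = Original / Compressed
= 2600 / 300 = 8.67:1


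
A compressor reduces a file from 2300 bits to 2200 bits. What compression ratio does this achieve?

Compression ratio = Original / Compressed
= 2300 / 2200 = 1.05:1


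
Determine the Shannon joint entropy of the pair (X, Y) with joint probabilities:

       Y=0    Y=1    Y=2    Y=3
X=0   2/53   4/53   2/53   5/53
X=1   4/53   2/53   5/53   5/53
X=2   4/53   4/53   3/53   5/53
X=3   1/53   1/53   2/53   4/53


H(X,Y) = -Σ p(x,y) log₂ p(x,y)
  p(0,0)=2/53: -0.0377 × log₂(0.0377) = 0.1784
  p(0,1)=4/53: -0.0755 × log₂(0.0755) = 0.2814
  p(0,2)=2/53: -0.0377 × log₂(0.0377) = 0.1784
  p(0,3)=5/53: -0.0943 × log₂(0.0943) = 0.3213
  p(1,0)=4/53: -0.0755 × log₂(0.0755) = 0.2814
  p(1,1)=2/53: -0.0377 × log₂(0.0377) = 0.1784
  p(1,2)=5/53: -0.0943 × log₂(0.0943) = 0.3213
  p(1,3)=5/53: -0.0943 × log₂(0.0943) = 0.3213
  p(2,0)=4/53: -0.0755 × log₂(0.0755) = 0.2814
  p(2,1)=4/53: -0.0755 × log₂(0.0755) = 0.2814
  p(2,2)=3/53: -0.0566 × log₂(0.0566) = 0.2345
  p(2,3)=5/53: -0.0943 × log₂(0.0943) = 0.3213
  p(3,0)=1/53: -0.0189 × log₂(0.0189) = 0.1081
  p(3,1)=1/53: -0.0189 × log₂(0.0189) = 0.1081
  p(3,2)=2/53: -0.0377 × log₂(0.0377) = 0.1784
  p(3,3)=4/53: -0.0755 × log₂(0.0755) = 0.2814
H(X,Y) = 3.8563 bits


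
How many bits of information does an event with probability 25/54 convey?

Information content I(x) = -log₂(p(x))
I = -log₂(25/54) = -log₂(0.4630)
I = 1.1110 bits


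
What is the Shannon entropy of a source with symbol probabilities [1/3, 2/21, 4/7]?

H(X) = -Σ p(x) log₂ p(x)
  -1/3 × log₂(1/3) = 0.5283
  -2/21 × log₂(2/21) = 0.3231
  -4/7 × log₂(4/7) = 0.4613
H(X) = 1.3127 bits


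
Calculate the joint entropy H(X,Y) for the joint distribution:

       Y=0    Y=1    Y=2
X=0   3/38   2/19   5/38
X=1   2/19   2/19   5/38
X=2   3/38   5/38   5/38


H(X,Y) = -Σ p(x,y) log₂ p(x,y)
  p(0,0)=3/38: -0.0789 × log₂(0.0789) = 0.2892
  p(0,1)=2/19: -0.1053 × log₂(0.1053) = 0.3419
  p(0,2)=5/38: -0.1316 × log₂(0.1316) = 0.3850
  p(1,0)=2/19: -0.1053 × log₂(0.1053) = 0.3419
  p(1,1)=2/19: -0.1053 × log₂(0.1053) = 0.3419
  p(1,2)=5/38: -0.1316 × log₂(0.1316) = 0.3850
  p(2,0)=3/38: -0.0789 × log₂(0.0789) = 0.2892
  p(2,1)=5/38: -0.1316 × log₂(0.1316) = 0.3850
  p(2,2)=5/38: -0.1316 × log₂(0.1316) = 0.3850
H(X,Y) = 3.1440 bits


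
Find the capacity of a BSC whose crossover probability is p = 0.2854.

For BSC with error probability p:
C = 1 - H(p) where H(p) is binary entropy
H(0.2854) = -0.2854 × log₂(0.2854) - 0.7146 × log₂(0.7146)
H(p) = 0.8627
C = 1 - 0.8627 = 0.1373 bits/use


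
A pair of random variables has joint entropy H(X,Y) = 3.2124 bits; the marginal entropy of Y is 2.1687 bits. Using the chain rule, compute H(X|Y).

Chain rule: H(X,Y) = H(X|Y) + H(Y)
H(X|Y) = H(X,Y) - H(Y) = 3.2124 - 2.1687 = 1.0437 bits


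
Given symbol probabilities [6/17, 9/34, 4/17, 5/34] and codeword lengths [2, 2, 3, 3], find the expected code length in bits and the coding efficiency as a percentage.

Average length L = Σ p_i × l_i = 2.3824 bits
Entropy H = 1.9357 bits
Efficiency η = H/L × 100% = 81.25%


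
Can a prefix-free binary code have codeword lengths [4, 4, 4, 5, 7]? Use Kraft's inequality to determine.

Kraft inequality: Σ 2^(-l_i) ≤ 1 for prefix-free code
Calculating: 2^(-4) + 2^(-4) + 2^(-4) + 2^(-5) + 2^(-7)
= 0.0625 + 0.0625 + 0.0625 + 0.03125 + 0.0078125
= 0.2266
Since 0.2266 ≤ 1, prefix-free code exists


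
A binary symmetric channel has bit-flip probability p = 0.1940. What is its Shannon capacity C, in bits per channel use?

For BSC with error probability p:
C = 1 - H(p) where H(p) is binary entropy
H(0.1940) = -0.1940 × log₂(0.1940) - 0.8060 × log₂(0.8060)
H(p) = 0.7098
C = 1 - 0.7098 = 0.2902 bits/use


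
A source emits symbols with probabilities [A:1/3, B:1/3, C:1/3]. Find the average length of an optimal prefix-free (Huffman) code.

Huffman tree construction:
Combine smallest probabilities repeatedly
Resulting codes:
  A: 10 (length 2)
  B: 11 (length 2)
  C: 0 (length 1)
Average length = Σ p(s) × length(s) = 1.6667 bits


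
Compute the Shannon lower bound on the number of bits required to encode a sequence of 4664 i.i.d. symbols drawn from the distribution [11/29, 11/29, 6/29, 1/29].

Entropy H = 1.6988 bits/symbol
Minimum bits = H × n = 1.6988 × 4664
= 7923.04 bits


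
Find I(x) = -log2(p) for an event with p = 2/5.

Information content I(x) = -log₂(p(x))
I = -log₂(2/5) = -log₂(0.4000)
I = 1.3219 bits


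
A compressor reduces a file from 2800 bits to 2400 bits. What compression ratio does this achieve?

Compression ratio = Original / Compressed
= 2800 / 2400 = 1.17:1


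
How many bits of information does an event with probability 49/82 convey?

Information content I(x) = -log₂(p(x))
I = -log₂(49/82) = -log₂(0.5976)
I = 0.7428 bits


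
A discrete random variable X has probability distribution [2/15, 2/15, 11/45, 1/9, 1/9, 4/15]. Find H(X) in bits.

H(X) = -Σ p(x) log₂ p(x)
  -2/15 × log₂(2/15) = 0.3876
  -2/15 × log₂(2/15) = 0.3876
  -11/45 × log₂(11/45) = 0.4968
  -1/9 × log₂(1/9) = 0.3522
  -1/9 × log₂(1/9) = 0.3522
  -4/15 × log₂(4/15) = 0.5085
H(X) = 2.4849 bits


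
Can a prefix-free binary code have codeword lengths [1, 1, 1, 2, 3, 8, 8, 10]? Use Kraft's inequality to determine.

Kraft inequality: Σ 2^(-l_i) ≤ 1 for prefix-free code
Calculating: 2^(-1) + 2^(-1) + 2^(-1) + 2^(-2) + 2^(-3) + 2^(-8) + 2^(-8) + 2^(-10)
= 0.5 + 0.5 + 0.5 + 0.25 + 0.125 + 0.00390625 + 0.00390625 + 0.0009765625
= 1.8838
Since 1.8838 > 1, prefix-free code does not exist


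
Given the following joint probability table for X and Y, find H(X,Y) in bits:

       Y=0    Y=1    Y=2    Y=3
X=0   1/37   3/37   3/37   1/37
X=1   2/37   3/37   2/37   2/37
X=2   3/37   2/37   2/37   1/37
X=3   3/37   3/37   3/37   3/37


H(X,Y) = -Σ p(x,y) log₂ p(x,y)
  p(0,0)=1/37: -0.0270 × log₂(0.0270) = 0.1408
  p(0,1)=3/37: -0.0811 × log₂(0.0811) = 0.2939
  p(0,2)=3/37: -0.0811 × log₂(0.0811) = 0.2939
  p(0,3)=1/37: -0.0270 × log₂(0.0270) = 0.1408
  p(1,0)=2/37: -0.0541 × log₂(0.0541) = 0.2275
  p(1,1)=3/37: -0.0811 × log₂(0.0811) = 0.2939
  p(1,2)=2/37: -0.0541 × log₂(0.0541) = 0.2275
  p(1,3)=2/37: -0.0541 × log₂(0.0541) = 0.2275
  p(2,0)=3/37: -0.0811 × log₂(0.0811) = 0.2939
  p(2,1)=2/37: -0.0541 × log₂(0.0541) = 0.2275
  p(2,2)=2/37: -0.0541 × log₂(0.0541) = 0.2275
  p(2,3)=1/37: -0.0270 × log₂(0.0270) = 0.1408
  p(3,0)=3/37: -0.0811 × log₂(0.0811) = 0.2939
  p(3,1)=3/37: -0.0811 × log₂(0.0811) = 0.2939
  p(3,2)=3/37: -0.0811 × log₂(0.0811) = 0.2939
  p(3,3)=3/37: -0.0811 × log₂(0.0811) = 0.2939
H(X,Y) = 3.9111 bits


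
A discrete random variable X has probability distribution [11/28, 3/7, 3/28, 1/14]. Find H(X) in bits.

H(X) = -Σ p(x) log₂ p(x)
  -11/28 × log₂(11/28) = 0.5295
  -3/7 × log₂(3/7) = 0.5239
  -3/28 × log₂(3/28) = 0.3453
  -1/14 × log₂(1/14) = 0.2720
H(X) = 1.6706 bits


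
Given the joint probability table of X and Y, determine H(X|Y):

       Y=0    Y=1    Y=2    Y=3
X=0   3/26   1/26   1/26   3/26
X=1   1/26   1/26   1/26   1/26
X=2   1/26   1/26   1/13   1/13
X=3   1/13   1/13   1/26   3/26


H(X|Y) = Σ_y p(y) H(X|Y=y)
  p(Y=0) = 7/26, H(X|Y=0) = 1.8424
  p(Y=1) = 5/26, H(X|Y=1) = 1.9219
  p(Y=2) = 5/26, H(X|Y=2) = 1.9219
  p(Y=3) = 9/26, H(X|Y=3) = 1.8911
H(X|Y) = 0.2692×1.8424 + 0.1923×1.9219 + 0.1923×1.9219 + 0.3462×1.8911 = 1.8898 bits


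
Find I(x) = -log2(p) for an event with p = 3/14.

Information content I(x) = -log₂(p(x))
I = -log₂(3/14) = -log₂(0.2143)
I = 2.2224 bits


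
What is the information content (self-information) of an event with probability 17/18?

Information content I(x) = -log₂(p(x))
I = -log₂(17/18) = -log₂(0.9444)
I = 0.0825 bits


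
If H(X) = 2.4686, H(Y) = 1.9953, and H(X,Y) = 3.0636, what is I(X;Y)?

I(X;Y) = H(X) + H(Y) - H(X,Y)
I(X;Y) = 2.4686 + 1.9953 - 3.0636 = 1.4003 bits


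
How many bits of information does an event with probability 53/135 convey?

Information content I(x) = -log₂(p(x))
I = -log₂(53/135) = -log₂(0.3926)
I = 1.3489 bits


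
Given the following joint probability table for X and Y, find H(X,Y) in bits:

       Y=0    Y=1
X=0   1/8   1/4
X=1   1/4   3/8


H(X,Y) = -Σ p(x,y) log₂ p(x,y)
  p(0,0)=1/8: -0.1250 × log₂(0.1250) = 0.3750
  p(0,1)=1/4: -0.2500 × log₂(0.2500) = 0.5000
  p(1,0)=1/4: -0.2500 × log₂(0.2500) = 0.5000
  p(1,1)=3/8: -0.3750 × log₂(0.3750) = 0.5306
H(X,Y) = 1.9056 bits


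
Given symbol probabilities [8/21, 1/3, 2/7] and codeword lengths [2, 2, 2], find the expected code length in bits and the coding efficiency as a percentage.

Average length L = Σ p_i × l_i = 2.0000 bits
Entropy H = 1.5751 bits
Efficiency η = H/L × 100% = 78.76%


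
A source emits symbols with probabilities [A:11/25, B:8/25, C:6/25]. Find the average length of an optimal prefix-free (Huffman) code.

Huffman tree construction:
Combine smallest probabilities repeatedly
Resulting codes:
  A: 0 (length 1)
  B: 11 (length 2)
  C: 10 (length 2)
Average length = Σ p(s) × length(s) = 1.5600 bits


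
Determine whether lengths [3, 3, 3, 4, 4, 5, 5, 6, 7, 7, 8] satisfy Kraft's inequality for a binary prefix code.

Kraft inequality: Σ 2^(-l_i) ≤ 1 for prefix-free code
Calculating: 2^(-3) + 2^(-3) + 2^(-3) + 2^(-4) + 2^(-4) + 2^(-5) + 2^(-5) + 2^(-6) + 2^(-7) + 2^(-7) + 2^(-8)
= 0.125 + 0.125 + 0.125 + 0.0625 + 0.0625 + 0.03125 + 0.03125 + 0.015625 + 0.0078125 + 0.0078125 + 0.00390625
= 0.5977
Since 0.5977 ≤ 1, prefix-free code exists


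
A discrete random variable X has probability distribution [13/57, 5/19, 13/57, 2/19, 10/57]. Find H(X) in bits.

H(X) = -Σ p(x) log₂ p(x)
  -13/57 × log₂(13/57) = 0.4863
  -5/19 × log₂(5/19) = 0.5068
  -13/57 × log₂(13/57) = 0.4863
  -2/19 × log₂(2/19) = 0.3419
  -10/57 × log₂(10/57) = 0.4405
H(X) = 2.2619 bits


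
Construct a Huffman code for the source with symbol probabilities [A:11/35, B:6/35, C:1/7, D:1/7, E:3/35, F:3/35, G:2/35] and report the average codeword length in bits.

Huffman tree construction:
Combine smallest probabilities repeatedly
Resulting codes:
  A: 11 (length 2)
  B: 00 (length 2)
  C: 011 (length 3)
  D: 100 (length 3)
  E: 1011 (length 4)
  F: 010 (length 3)
  G: 1010 (length 4)
Average length = Σ p(s) × length(s) = 2.6571 bits


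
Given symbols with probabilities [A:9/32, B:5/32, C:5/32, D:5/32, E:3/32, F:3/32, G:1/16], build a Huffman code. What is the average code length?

Huffman tree construction:
Combine smallest probabilities repeatedly
Resulting codes:
  A: 10 (length 2)
  B: 011 (length 3)
  C: 110 (length 3)
  D: 111 (length 3)
  E: 001 (length 3)
  F: 010 (length 3)
  G: 000 (length 3)
Average length = Σ p(s) × length(s) = 2.7188 bits
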